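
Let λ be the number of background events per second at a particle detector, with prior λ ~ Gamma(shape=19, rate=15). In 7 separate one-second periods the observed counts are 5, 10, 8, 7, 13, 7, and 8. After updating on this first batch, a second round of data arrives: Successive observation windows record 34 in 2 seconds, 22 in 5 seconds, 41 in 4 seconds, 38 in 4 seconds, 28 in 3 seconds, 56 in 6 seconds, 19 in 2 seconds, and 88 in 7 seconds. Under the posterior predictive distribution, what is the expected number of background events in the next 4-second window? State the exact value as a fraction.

Total count: 5 + 10 + 8 + 7 + 13 + 7 + 8 = 58.
Total exposure: 7 seconds.
After the first batch: Gamma(19 + 58, 15 + 7) = Gamma(77, 22).
Total count: 34 + 22 + 41 + 38 + 28 + 56 + 19 + 88 = 326.
Total exposure: 2 + 5 + 4 + 4 + 3 + 6 + 2 + 7 = 33 seconds.
After the second batch: Gamma(77 + 326, 22 + 33) = Gamma(403, 55).
Predictive mean over a 4-second window = T·E[λ|data] = 4·403/55 = 1612/55.

1612/55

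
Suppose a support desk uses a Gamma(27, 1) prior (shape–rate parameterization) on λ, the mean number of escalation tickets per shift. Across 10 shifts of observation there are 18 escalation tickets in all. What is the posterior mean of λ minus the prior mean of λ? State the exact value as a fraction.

Total count 18 over total exposure 10 shifts.
By Gamma–Poisson conjugacy, the posterior is Gamma(α + Σx, β + Σt) = Gamma(27 + 18, 1 + 10) = Gamma(45, 11).
Posterior mean = 45/11 = 45/11; prior mean = 27/1 = 27. Difference = 45/11 − 27 = -252/11.

-252/11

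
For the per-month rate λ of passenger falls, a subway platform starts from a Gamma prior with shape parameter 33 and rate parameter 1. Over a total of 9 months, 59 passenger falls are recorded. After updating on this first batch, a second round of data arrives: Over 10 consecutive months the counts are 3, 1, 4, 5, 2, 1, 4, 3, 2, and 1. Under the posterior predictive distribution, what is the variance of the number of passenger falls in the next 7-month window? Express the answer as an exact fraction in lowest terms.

11151/200

Total count 59 over total exposure 9 months.
After the first batch: Gamma(33 + 59, 1 + 9) = Gamma(92, 10).
Total count: 3 + 1 + 4 + 5 + 2 + 1 + 4 + 3 + 2 + 1 = 26.
Total exposure: 10 months.
After the second batch: Gamma(92 + 26, 10 + 10) = Gamma(118, 20).
The posterior predictive for a window of length T is Negative Binomial with variance T·α'·(β'+T)/β'² = 7·118·27/400 = 11151/200.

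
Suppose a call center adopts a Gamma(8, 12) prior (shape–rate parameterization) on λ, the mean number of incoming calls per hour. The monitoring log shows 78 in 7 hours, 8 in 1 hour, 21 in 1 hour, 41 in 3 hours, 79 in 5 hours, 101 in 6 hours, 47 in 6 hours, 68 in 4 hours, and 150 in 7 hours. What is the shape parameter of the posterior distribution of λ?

Total count: 78 + 8 + 21 + 41 + 79 + 101 + 47 + 68 + 150 = 593.
Total exposure: 7 + 1 + 1 + 3 + 5 + 6 + 6 + 4 + 7 = 40 hours.
By Gamma–Poisson conjugacy, the posterior is Gamma(α + Σx, β + Σt) = Gamma(8 + 593, 12 + 40) = Gamma(601, 52).

601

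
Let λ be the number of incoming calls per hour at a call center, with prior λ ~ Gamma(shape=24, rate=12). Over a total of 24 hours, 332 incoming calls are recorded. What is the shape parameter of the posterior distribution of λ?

Total count 332 over total exposure 24 hours.
Posterior: α' = 24 + 332 = 356, β' = 12 + 24 = 36.

356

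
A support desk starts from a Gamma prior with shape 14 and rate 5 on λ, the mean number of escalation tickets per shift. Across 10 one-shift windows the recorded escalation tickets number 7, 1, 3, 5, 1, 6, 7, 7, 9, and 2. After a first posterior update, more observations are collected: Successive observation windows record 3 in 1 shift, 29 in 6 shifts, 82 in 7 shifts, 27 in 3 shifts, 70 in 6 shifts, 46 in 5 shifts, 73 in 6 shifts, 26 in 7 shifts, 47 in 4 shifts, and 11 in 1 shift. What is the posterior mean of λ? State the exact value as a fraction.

476/61

Total count: 7 + 1 + 3 + 5 + 1 + 6 + 7 + 7 + 9 + 2 = 48.
Total exposure: 10 shifts.
After the first batch: Gamma(14 + 48, 5 + 10) = Gamma(62, 15).
Total count: 3 + 29 + 82 + 27 + 70 + 46 + 73 + 26 + 47 + 11 = 414.
Total exposure: 1 + 6 + 7 + 3 + 6 + 5 + 6 + 7 + 4 + 1 = 46 shifts.
After the second batch: Gamma(62 + 414, 15 + 46) = Gamma(476, 61).
Posterior mean = α'/β' = 476/61.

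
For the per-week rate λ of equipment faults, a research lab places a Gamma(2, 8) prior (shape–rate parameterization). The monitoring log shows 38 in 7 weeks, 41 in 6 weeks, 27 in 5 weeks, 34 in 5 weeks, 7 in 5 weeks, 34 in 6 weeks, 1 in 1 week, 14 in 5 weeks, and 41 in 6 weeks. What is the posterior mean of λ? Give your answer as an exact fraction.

239/54

Total count: 38 + 41 + 27 + 34 + 7 + 34 + 1 + 14 + 41 = 237.
Total exposure: 7 + 6 + 5 + 5 + 5 + 6 + 1 + 5 + 6 = 46 weeks.
By Gamma–Poisson conjugacy, the posterior is Gamma(α + Σx, β + Σt) = Gamma(2 + 237, 8 + 46) = Gamma(239, 54).
Posterior mean = α'/β' = 239/54.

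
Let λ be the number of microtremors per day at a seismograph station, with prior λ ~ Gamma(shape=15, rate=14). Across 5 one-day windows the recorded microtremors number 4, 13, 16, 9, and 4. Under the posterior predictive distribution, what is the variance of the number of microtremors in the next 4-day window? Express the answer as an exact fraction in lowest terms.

5612/361

Total count: 4 + 13 + 16 + 9 + 4 = 46.
Total exposure: 5 days.
Posterior: α' = 15 + 46 = 61, β' = 14 + 5 = 19.
The posterior predictive for a window of length T is Negative Binomial with variance T·α'·(β'+T)/β'² = 4·61·23/361 = 5612/361.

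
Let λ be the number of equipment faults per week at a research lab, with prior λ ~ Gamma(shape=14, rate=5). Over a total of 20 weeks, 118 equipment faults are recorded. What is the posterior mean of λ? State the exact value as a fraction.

132/25

Total count 118 over total exposure 20 weeks.
Posterior: α' = 14 + 118 = 132, β' = 5 + 20 = 25.
Posterior mean = α'/β' = 132/25.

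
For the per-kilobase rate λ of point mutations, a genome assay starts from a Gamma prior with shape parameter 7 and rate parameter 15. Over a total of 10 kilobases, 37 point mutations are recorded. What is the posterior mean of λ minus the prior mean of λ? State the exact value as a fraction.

97/75

Total count 37 over total exposure 10 kilobases.
Gamma(α, β) with Poisson data over total exposure Σt gives posterior Gamma(α+Σx, β+Σt) = Gamma(44, 25).
Posterior mean = 44/25 = 44/25; prior mean = 7/15 = 7/15. Difference = 44/25 − 7/15 = 97/75.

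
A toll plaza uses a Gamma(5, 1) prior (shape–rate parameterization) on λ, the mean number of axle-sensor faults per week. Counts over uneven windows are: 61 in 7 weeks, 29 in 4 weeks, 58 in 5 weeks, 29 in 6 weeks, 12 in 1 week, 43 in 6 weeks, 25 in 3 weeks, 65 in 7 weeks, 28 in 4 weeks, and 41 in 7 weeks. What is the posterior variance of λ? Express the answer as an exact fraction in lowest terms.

44/289

Total count: 61 + 29 + 58 + 29 + 12 + 43 + 25 + 65 + 28 + 41 = 391.
Total exposure: 7 + 4 + 5 + 6 + 1 + 6 + 3 + 7 + 4 + 7 = 50 weeks.
Gamma(α, β) with Poisson data over total exposure Σt gives posterior Gamma(α+Σx, β+Σt) = Gamma(396, 51).
Posterior variance = α'/β'² = 396/2601 = 44/289.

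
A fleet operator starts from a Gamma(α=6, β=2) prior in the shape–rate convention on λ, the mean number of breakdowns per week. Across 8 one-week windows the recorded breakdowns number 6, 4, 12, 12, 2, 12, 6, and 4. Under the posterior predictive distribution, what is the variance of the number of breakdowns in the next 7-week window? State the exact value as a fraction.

1904/25

Total count: 6 + 4 + 12 + 12 + 2 + 12 + 6 + 4 = 58.
Total exposure: 8 weeks.
Gamma(α, β) with Poisson data over total exposure Σt gives posterior Gamma(α+Σx, β+Σt) = Gamma(64, 10).
The posterior predictive for a window of length T is Negative Binomial with variance T·α'·(β'+T)/β'² = 7·64·17/100 = 1904/25.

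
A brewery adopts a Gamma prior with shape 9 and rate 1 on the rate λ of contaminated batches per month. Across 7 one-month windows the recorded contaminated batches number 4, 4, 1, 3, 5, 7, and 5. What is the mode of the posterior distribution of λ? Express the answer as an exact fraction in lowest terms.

37/8

Total count: 4 + 4 + 1 + 3 + 5 + 7 + 5 = 29.
Total exposure: 7 months.
Posterior: α' = 9 + 29 = 38, β' = 1 + 7 = 8.
Posterior mode = (α'−1)/β' = 37/8.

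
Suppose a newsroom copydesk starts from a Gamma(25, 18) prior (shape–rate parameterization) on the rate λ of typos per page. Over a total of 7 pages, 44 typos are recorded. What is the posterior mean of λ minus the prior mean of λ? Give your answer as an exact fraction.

617/450

Total count 44 over total exposure 7 pages.
By Gamma–Poisson conjugacy, the posterior is Gamma(α + Σx, β + Σt) = Gamma(25 + 44, 18 + 7) = Gamma(69, 25).
Posterior mean = 69/25 = 69/25; prior mean = 25/18 = 25/18. Difference = 69/25 − 25/18 = 617/450.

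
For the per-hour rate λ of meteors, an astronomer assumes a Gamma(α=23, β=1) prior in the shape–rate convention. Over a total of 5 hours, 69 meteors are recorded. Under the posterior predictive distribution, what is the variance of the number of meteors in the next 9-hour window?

Total count 69 over total exposure 5 hours.
The Gamma prior is conjugate for the Poisson rate, so λ | data ~ Gamma(23+69, 1+5) = Gamma(92, 6).
The posterior predictive for a window of length T is Negative Binomial with variance T·α'·(β'+T)/β'² = 9·92·15/36 = 345.

345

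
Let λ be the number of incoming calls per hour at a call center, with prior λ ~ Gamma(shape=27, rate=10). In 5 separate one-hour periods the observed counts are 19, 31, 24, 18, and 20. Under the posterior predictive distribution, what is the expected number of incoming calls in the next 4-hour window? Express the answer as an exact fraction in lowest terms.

556/15

Total count: 19 + 31 + 24 + 18 + 20 = 112.
Total exposure: 5 hours.
By Gamma–Poisson conjugacy, the posterior is Gamma(α + Σx, β + Σt) = Gamma(27 + 112, 10 + 5) = Gamma(139, 15).
Predictive mean over a 4-hour window = T·E[λ|data] = 4·139/15 = 556/15.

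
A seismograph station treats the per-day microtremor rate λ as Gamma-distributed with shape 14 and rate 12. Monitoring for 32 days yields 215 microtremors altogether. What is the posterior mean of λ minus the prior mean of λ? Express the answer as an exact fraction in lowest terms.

533/132

Total count 215 over total exposure 32 days.
The Gamma prior is conjugate for the Poisson rate, so λ | data ~ Gamma(14+215, 12+32) = Gamma(229, 44).
Posterior mean = 229/44 = 229/44; prior mean = 14/12 = 7/6. Difference = 229/44 − 7/6 = 533/132.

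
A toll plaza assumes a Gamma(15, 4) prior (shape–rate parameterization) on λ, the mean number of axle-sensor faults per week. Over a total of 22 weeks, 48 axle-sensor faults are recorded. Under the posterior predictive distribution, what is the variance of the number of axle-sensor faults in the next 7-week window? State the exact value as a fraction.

Total count 48 over total exposure 22 weeks.
Posterior: α' = 15 + 48 = 63, β' = 4 + 22 = 26.
The posterior predictive for a window of length T is Negative Binomial with variance T·α'·(β'+T)/β'² = 7·63·33/676 = 14553/676.

14553/676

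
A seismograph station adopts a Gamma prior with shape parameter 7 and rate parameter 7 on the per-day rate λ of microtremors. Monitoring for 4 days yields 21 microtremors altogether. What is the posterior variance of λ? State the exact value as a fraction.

Total count 21 over total exposure 4 days.
By Gamma–Poisson conjugacy, the posterior is Gamma(α + Σx, β + Σt) = Gamma(7 + 21, 7 + 4) = Gamma(28, 11).
Posterior variance = α'/β'² = 28/121.

28/121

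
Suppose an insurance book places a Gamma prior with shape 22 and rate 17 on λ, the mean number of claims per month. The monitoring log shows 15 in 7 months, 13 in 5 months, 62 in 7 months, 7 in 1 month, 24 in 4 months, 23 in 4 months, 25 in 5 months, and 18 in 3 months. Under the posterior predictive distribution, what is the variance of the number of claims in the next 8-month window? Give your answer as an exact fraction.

101992/2809

Total count: 15 + 13 + 62 + 7 + 24 + 23 + 25 + 18 = 187.
Total exposure: 7 + 5 + 7 + 1 + 4 + 4 + 5 + 3 = 36 months.
Conjugate update: add total count to the shape and total exposure to the rate, giving Gamma(209, 53).
The posterior predictive for a window of length T is Negative Binomial with variance T·α'·(β'+T)/β'² = 8·209·61/2809 = 101992/2809.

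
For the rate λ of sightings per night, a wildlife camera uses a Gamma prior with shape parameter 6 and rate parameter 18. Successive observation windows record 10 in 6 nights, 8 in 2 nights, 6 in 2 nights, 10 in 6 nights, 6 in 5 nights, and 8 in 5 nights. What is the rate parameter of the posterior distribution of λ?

Total count: 10 + 8 + 6 + 10 + 6 + 8 = 48.
Total exposure: 6 + 2 + 2 + 6 + 5 + 5 = 26 nights.
The Gamma prior is conjugate for the Poisson rate, so λ | data ~ Gamma(6+48, 18+26) = Gamma(54, 44).

44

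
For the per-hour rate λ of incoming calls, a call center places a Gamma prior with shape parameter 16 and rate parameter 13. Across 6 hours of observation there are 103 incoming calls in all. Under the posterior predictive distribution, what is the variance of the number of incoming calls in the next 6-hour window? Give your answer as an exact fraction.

17850/361

Total count 103 over total exposure 6 hours.
By Gamma–Poisson conjugacy, the posterior is Gamma(α + Σx, β + Σt) = Gamma(16 + 103, 13 + 6) = Gamma(119, 19).
The posterior predictive for a window of length T is Negative Binomial with variance T·α'·(β'+T)/β'² = 6·119·25/361 = 17850/361.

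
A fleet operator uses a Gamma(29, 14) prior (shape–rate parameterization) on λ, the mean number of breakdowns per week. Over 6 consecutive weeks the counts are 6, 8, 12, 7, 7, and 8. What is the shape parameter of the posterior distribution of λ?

77

Total count: 6 + 8 + 12 + 7 + 7 + 8 = 48.
Total exposure: 6 weeks.
By Gamma–Poisson conjugacy, the posterior is Gamma(α + Σx, β + Σt) = Gamma(29 + 48, 14 + 6) = Gamma(77, 20).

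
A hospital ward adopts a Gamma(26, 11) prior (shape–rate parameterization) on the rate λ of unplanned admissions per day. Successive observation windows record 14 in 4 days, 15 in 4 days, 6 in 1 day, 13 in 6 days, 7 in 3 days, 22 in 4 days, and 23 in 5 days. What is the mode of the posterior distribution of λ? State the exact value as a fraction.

125/38

Total count: 14 + 15 + 6 + 13 + 7 + 22 + 23 = 100.
Total exposure: 4 + 4 + 1 + 6 + 3 + 4 + 5 = 27 days.
By Gamma–Poisson conjugacy, the posterior is Gamma(α + Σx, β + Σt) = Gamma(26 + 100, 11 + 27) = Gamma(126, 38).
Posterior mode = (α'−1)/β' = 125/38.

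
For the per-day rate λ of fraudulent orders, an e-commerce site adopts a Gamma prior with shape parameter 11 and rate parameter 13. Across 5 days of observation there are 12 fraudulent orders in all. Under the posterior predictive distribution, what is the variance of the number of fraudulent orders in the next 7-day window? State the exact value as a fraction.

4025/324

Total count 12 over total exposure 5 days.
Gamma(α, β) with Poisson data over total exposure Σt gives posterior Gamma(α+Σx, β+Σt) = Gamma(23, 18).
The posterior predictive for a window of length T is Negative Binomial with variance T·α'·(β'+T)/β'² = 7·23·25/324 = 4025/324.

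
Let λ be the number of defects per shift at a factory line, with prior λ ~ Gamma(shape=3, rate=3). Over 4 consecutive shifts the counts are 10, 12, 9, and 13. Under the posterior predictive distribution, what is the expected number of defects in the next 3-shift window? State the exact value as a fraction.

141/7

Total count: 10 + 12 + 9 + 13 = 44.
Total exposure: 4 shifts.
Conjugate update: add total count to the shape and total exposure to the rate, giving Gamma(47, 7).
Predictive mean over a 3-shift window = T·E[λ|data] = 3·47/7 = 141/7.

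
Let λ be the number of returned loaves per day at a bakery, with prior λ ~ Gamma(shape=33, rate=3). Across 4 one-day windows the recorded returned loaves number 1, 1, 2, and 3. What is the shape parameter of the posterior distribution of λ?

40

Total count: 1 + 1 + 2 + 3 = 7.
Total exposure: 4 days.
Gamma(α, β) with Poisson data over total exposure Σt gives posterior Gamma(α+Σx, β+Σt) = Gamma(40, 7).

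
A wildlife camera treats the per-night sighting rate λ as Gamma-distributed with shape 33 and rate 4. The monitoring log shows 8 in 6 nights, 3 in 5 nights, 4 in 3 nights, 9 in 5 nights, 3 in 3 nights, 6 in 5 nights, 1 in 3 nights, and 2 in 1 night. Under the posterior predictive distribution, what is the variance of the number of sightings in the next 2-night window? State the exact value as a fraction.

5106/1225

Total count: 8 + 3 + 4 + 9 + 3 + 6 + 1 + 2 = 36.
Total exposure: 6 + 5 + 3 + 5 + 3 + 5 + 3 + 1 = 31 nights.
By Gamma–Poisson conjugacy, the posterior is Gamma(α + Σx, β + Σt) = Gamma(33 + 36, 4 + 31) = Gamma(69, 35).
The posterior predictive for a window of length T is Negative Binomial with variance T·α'·(β'+T)/β'² = 2·69·37/1225 = 5106/1225.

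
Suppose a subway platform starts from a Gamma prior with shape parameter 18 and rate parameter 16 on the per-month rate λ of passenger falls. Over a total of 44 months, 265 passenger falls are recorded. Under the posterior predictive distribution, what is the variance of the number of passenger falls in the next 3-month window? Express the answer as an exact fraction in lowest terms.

5943/400

Total count 265 over total exposure 44 months.
The Gamma prior is conjugate for the Poisson rate, so λ | data ~ Gamma(18+265, 16+44) = Gamma(283, 60).
The posterior predictive for a window of length T is Negative Binomial with variance T·α'·(β'+T)/β'² = 3·283·63/3600 = 5943/400.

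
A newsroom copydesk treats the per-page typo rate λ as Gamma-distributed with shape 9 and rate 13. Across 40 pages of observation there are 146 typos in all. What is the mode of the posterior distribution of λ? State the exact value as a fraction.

Total count 146 over total exposure 40 pages.
Gamma(α, β) with Poisson data over total exposure Σt gives posterior Gamma(α+Σx, β+Σt) = Gamma(155, 53).
Posterior mode = (α'−1)/β' = 154/53.

154/53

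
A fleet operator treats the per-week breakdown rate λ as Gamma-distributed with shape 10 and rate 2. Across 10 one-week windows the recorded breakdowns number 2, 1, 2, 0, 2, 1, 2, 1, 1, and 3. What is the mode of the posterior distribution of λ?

Total count: 2 + 1 + 2 + 0 + 2 + 1 + 2 + 1 + 1 + 3 = 15.
Total exposure: 10 weeks.
Gamma(α, β) with Poisson data over total exposure Σt gives posterior Gamma(α+Σx, β+Σt) = Gamma(25, 12).
Posterior mode = (α'−1)/β' = 24/12 = 2.

2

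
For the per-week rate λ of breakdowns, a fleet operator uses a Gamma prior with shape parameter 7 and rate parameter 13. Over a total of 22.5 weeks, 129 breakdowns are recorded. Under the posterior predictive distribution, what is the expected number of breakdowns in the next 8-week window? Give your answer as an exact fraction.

Total count 129 over total exposure 22.5 weeks.
By Gamma–Poisson conjugacy, the posterior is Gamma(α + Σx, β + Σt) = Gamma(7 + 129, 13 + 22.5) = Gamma(136, 71/2).
Predictive mean over an 8-week window = T·E[λ|data] = 8·136/(71/2) = 2176/71.

2176/71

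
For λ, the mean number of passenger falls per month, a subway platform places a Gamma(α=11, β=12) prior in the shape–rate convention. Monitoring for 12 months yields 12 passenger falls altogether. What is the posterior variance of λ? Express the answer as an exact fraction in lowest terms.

23/576

Total count 12 over total exposure 12 months.
The Gamma prior is conjugate for the Poisson rate, so λ | data ~ Gamma(11+12, 12+12) = Gamma(23, 24).
Posterior variance = α'/β'² = 23/576.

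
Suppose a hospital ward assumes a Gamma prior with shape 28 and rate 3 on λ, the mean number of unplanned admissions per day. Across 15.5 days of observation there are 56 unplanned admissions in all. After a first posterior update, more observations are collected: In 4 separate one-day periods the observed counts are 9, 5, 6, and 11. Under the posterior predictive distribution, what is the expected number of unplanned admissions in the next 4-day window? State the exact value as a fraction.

184/9

Total count 56 over total exposure 15.5 days.
After the first batch: Gamma(28 + 56, 3 + 15.5) = Gamma(84, 37/2).
Total count: 9 + 5 + 6 + 11 = 31.
Total exposure: 4 days.
After the second batch: Gamma(84 + 31, 37/2 + 4) = Gamma(115, 45/2).
Predictive mean over a 4-day window = T·E[λ|data] = 4·115/(45/2) = 184/9.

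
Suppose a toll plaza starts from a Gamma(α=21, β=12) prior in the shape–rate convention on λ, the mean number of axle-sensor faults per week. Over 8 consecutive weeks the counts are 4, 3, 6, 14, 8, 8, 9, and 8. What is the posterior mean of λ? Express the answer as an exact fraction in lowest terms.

81/20

Total count: 4 + 3 + 6 + 14 + 8 + 8 + 9 + 8 = 60.
Total exposure: 8 weeks.
The Gamma prior is conjugate for the Poisson rate, so λ | data ~ Gamma(21+60, 12+8) = Gamma(81, 20).
Posterior mean = α'/β' = 81/20.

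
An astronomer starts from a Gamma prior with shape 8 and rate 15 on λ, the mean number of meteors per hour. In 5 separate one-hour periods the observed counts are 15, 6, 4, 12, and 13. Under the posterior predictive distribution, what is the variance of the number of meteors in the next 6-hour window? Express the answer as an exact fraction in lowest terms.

1131/50

Total count: 15 + 6 + 4 + 12 + 13 = 50.
Total exposure: 5 hours.
Gamma(α, β) with Poisson data over total exposure Σt gives posterior Gamma(α+Σx, β+Σt) = Gamma(58, 20).
The posterior predictive for a window of length T is Negative Binomial with variance T·α'·(β'+T)/β'² = 6·58·26/400 = 1131/50.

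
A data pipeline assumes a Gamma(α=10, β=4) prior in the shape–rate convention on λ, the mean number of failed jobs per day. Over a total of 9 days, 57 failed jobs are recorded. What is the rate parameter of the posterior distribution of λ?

Total count 57 over total exposure 9 days.
Conjugate update: add total count to the shape and total exposure to the rate, giving Gamma(67, 13).

13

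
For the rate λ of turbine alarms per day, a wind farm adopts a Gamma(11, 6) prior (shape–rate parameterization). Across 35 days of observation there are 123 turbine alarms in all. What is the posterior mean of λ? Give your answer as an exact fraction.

134/41

Total count 123 over total exposure 35 days.
By Gamma–Poisson conjugacy, the posterior is Gamma(α + Σx, β + Σt) = Gamma(11 + 123, 6 + 35) = Gamma(134, 41).
Posterior mean = α'/β' = 134/41.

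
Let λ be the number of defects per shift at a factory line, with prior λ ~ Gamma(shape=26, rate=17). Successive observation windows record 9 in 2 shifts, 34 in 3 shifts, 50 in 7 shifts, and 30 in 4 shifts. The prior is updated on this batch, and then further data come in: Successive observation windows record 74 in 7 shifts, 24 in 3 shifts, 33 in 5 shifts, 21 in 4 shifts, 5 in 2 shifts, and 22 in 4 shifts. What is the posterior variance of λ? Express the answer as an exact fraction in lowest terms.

Total count: 9 + 34 + 50 + 30 = 123.
Total exposure: 2 + 3 + 7 + 4 = 16 shifts.
After the first batch: Gamma(26 + 123, 17 + 16) = Gamma(149, 33).
Total count: 74 + 24 + 33 + 21 + 5 + 22 = 179.
Total exposure: 7 + 3 + 5 + 4 + 2 + 4 = 25 shifts.
After the second batch: Gamma(149 + 179, 33 + 25) = Gamma(328, 58).
Posterior variance = α'/β'² = 328/3364 = 82/841.

82/841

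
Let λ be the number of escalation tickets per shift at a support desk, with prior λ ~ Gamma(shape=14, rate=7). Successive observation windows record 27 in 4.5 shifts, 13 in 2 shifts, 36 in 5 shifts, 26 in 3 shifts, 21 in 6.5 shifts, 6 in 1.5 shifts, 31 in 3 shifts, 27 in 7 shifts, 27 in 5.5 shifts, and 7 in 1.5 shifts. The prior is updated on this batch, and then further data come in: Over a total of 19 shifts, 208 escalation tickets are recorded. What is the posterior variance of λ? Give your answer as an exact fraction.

Total count: 27 + 13 + 36 + 26 + 21 + 6 + 31 + 27 + 27 + 7 = 221.
Total exposure: 4.5 + 2 + 5 + 3 + 6.5 + 1.5 + 3 + 7 + 5.5 + 1.5 = 39.5 shifts.
After the first batch: Gamma(14 + 221, 7 + 39.5) = Gamma(235, 93/2).
Total count 208 over total exposure 19 shifts.
After the second batch: Gamma(235 + 208, 93/2 + 19) = Gamma(443, 131/2).
Posterior variance = α'/β'² = 443/(17161/4) = 1772/17161.

1772/17161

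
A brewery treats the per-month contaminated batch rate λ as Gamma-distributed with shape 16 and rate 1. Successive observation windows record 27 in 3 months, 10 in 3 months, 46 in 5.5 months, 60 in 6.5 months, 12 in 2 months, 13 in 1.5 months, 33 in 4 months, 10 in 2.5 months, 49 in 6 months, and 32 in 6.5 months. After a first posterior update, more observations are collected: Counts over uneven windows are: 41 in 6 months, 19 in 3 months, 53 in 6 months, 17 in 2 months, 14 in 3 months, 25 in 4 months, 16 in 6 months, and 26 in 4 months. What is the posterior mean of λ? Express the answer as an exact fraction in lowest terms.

1038/151

Total count: 27 + 10 + 46 + 60 + 12 + 13 + 33 + 10 + 49 + 32 = 292.
Total exposure: 3 + 3 + 5.5 + 6.5 + 2 + 1.5 + 4 + 2.5 + 6 + 6.5 = 40.5 months.
After the first batch: Gamma(16 + 292, 1 + 40.5) = Gamma(308, 83/2).
Total count: 41 + 19 + 53 + 17 + 14 + 25 + 16 + 26 = 211.
Total exposure: 6 + 3 + 6 + 2 + 3 + 4 + 6 + 4 = 34 months.
After the second batch: Gamma(308 + 211, 83/2 + 34) = Gamma(519, 151/2).
Posterior mean = α'/β' = 519/(151/2) = 1038/151.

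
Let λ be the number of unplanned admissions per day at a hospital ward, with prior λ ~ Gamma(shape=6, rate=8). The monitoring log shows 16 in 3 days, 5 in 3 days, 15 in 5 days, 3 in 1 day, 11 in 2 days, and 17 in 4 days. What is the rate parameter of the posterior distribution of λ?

Total count: 16 + 5 + 15 + 3 + 11 + 17 = 67.
Total exposure: 3 + 3 + 5 + 1 + 2 + 4 = 18 days.
Conjugate update: add total count to the shape and total exposure to the rate, giving Gamma(73, 26).

26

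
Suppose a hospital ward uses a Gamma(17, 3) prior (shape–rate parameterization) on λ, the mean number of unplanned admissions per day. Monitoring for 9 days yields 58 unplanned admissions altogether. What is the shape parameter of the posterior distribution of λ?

Total count 58 over total exposure 9 days.
By Gamma–Poisson conjugacy, the posterior is Gamma(α + Σx, β + Σt) = Gamma(17 + 58, 3 + 9) = Gamma(75, 12).

75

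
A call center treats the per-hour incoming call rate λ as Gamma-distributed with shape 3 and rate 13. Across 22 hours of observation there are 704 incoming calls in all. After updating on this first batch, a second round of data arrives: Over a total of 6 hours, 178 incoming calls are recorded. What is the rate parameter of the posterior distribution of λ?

Total count 704 over total exposure 22 hours.
After the first batch: Gamma(3 + 704, 13 + 22) = Gamma(707, 35).
Total count 178 over total exposure 6 hours.
After the second batch: Gamma(707 + 178, 35 + 6) = Gamma(885, 41).

41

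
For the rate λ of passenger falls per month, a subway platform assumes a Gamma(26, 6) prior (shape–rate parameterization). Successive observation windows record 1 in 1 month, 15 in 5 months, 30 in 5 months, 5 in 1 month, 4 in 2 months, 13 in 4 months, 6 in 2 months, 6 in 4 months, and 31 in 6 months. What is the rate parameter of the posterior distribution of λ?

36

Total count: 1 + 15 + 30 + 5 + 4 + 13 + 6 + 6 + 31 = 111.
Total exposure: 1 + 5 + 5 + 1 + 2 + 4 + 2 + 4 + 6 = 30 months.
The Gamma prior is conjugate for the Poisson rate, so λ | data ~ Gamma(26+111, 6+30) = Gamma(137, 36).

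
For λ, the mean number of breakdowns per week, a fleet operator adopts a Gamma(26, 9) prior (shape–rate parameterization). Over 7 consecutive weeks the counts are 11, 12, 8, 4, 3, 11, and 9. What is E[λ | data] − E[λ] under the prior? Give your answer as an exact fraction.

85/36

Total count: 11 + 12 + 8 + 4 + 3 + 11 + 9 = 58.
Total exposure: 7 weeks.
Conjugate update: add total count to the shape and total exposure to the rate, giving Gamma(84, 16).
Posterior mean = 84/16 = 21/4; prior mean = 26/9 = 26/9. Difference = 21/4 − 26/9 = 85/36.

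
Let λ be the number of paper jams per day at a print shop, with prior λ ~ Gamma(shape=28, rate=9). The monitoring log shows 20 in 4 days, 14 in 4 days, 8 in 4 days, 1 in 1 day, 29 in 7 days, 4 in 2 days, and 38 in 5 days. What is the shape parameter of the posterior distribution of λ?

Total count: 20 + 14 + 8 + 1 + 29 + 4 + 38 = 114.
Total exposure: 4 + 4 + 4 + 1 + 7 + 2 + 5 = 27 days.
Posterior: α' = 28 + 114 = 142, β' = 9 + 27 = 36.

142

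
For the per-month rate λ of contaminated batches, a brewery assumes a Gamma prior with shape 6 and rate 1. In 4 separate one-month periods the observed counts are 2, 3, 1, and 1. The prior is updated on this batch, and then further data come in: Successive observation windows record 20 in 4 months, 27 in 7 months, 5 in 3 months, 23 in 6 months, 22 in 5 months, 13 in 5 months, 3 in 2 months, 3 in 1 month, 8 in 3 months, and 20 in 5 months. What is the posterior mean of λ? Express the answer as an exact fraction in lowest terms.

Total count: 2 + 3 + 1 + 1 = 7.
Total exposure: 4 months.
After the first batch: Gamma(6 + 7, 1 + 4) = Gamma(13, 5).
Total count: 20 + 27 + 5 + 23 + 22 + 13 + 3 + 3 + 8 + 20 = 144.
Total exposure: 4 + 7 + 3 + 6 + 5 + 5 + 2 + 1 + 3 + 5 = 41 months.
After the second batch: Gamma(13 + 144, 5 + 41) = Gamma(157, 46).
Posterior mean = α'/β' = 157/46.

157/46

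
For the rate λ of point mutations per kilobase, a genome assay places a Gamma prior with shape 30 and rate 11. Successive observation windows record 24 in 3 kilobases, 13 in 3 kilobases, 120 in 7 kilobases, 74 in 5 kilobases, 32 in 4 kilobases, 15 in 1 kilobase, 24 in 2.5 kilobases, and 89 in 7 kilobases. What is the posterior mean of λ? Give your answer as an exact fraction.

842/87

Total count: 24 + 13 + 120 + 74 + 32 + 15 + 24 + 89 = 391.
Total exposure: 3 + 3 + 7 + 5 + 4 + 1 + 2.5 + 7 = 32.5 kilobases.
By Gamma–Poisson conjugacy, the posterior is Gamma(α + Σx, β + Σt) = Gamma(30 + 391, 11 + 32.5) = Gamma(421, 87/2).
Posterior mean = α'/β' = 421/(87/2) = 842/87.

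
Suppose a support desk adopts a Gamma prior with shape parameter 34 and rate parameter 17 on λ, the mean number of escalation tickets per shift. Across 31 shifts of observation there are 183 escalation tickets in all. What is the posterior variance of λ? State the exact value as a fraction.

Total count 183 over total exposure 31 shifts.
The Gamma prior is conjugate for the Poisson rate, so λ | data ~ Gamma(34+183, 17+31) = Gamma(217, 48).
Posterior variance = α'/β'² = 217/2304.

217/2304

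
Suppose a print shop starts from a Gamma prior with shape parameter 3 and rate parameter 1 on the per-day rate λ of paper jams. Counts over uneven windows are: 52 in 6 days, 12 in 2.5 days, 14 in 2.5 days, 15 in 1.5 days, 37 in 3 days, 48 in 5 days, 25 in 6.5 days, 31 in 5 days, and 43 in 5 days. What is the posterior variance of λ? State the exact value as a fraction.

Total count: 52 + 12 + 14 + 15 + 37 + 48 + 25 + 31 + 43 = 277.
Total exposure: 6 + 2.5 + 2.5 + 1.5 + 3 + 5 + 6.5 + 5 + 5 = 37 days.
The Gamma prior is conjugate for the Poisson rate, so λ | data ~ Gamma(3+277, 1+37) = Gamma(280, 38).
Posterior variance = α'/β'² = 280/1444 = 70/361.

70/361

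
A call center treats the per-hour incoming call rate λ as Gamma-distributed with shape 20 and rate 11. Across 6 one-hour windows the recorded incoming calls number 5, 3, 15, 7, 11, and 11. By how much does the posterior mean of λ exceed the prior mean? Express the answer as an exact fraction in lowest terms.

Total count: 5 + 3 + 15 + 7 + 11 + 11 = 52.
Total exposure: 6 hours.
Posterior: α' = 20 + 52 = 72, β' = 11 + 6 = 17.
Posterior mean = 72/17 = 72/17; prior mean = 20/11 = 20/11. Difference = 72/17 − 20/11 = 452/187.

452/187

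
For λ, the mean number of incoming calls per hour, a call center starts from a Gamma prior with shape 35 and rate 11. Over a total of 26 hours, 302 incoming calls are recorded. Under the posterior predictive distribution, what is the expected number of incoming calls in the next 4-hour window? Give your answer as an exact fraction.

1348/37

Total count 302 over total exposure 26 hours.
By Gamma–Poisson conjugacy, the posterior is Gamma(α + Σx, β + Σt) = Gamma(35 + 302, 11 + 26) = Gamma(337, 37).
Predictive mean over a 4-hour window = T·E[λ|data] = 4·337/37 = 1348/37.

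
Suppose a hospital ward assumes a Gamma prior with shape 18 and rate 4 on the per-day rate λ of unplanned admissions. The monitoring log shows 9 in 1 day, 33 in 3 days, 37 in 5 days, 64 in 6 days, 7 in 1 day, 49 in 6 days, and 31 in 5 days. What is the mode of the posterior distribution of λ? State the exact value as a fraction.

Total count: 9 + 33 + 37 + 64 + 7 + 49 + 31 = 230.
Total exposure: 1 + 3 + 5 + 6 + 1 + 6 + 5 = 27 days.
The Gamma prior is conjugate for the Poisson rate, so λ | data ~ Gamma(18+230, 4+27) = Gamma(248, 31).
Posterior mode = (α'−1)/β' = 247/31.

247/31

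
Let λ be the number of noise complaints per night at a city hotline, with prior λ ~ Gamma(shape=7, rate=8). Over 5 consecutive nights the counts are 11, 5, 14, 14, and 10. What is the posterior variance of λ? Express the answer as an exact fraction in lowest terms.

Total count: 11 + 5 + 14 + 14 + 10 = 54.
Total exposure: 5 nights.
Posterior: α' = 7 + 54 = 61, β' = 8 + 5 = 13.
Posterior variance = α'/β'² = 61/169.

61/169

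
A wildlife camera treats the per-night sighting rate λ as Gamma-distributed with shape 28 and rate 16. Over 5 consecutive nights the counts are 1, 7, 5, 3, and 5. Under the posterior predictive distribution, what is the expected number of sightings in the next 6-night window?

14

Total count: 1 + 7 + 5 + 3 + 5 = 21.
Total exposure: 5 nights.
Conjugate update: add total count to the shape and total exposure to the rate, giving Gamma(49, 21).
Predictive mean over a 6-night window = T·E[λ|data] = 6·49/21 = 14.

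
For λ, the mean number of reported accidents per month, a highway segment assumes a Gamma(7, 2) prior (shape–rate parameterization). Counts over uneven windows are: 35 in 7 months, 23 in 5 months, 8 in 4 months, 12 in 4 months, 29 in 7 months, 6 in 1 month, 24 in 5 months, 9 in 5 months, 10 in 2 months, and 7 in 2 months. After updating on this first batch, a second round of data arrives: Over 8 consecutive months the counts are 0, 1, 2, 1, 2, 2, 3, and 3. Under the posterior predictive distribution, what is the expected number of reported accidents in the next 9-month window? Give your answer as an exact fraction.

414/13

Total count: 35 + 23 + 8 + 12 + 29 + 6 + 24 + 9 + 10 + 7 = 163.
Total exposure: 7 + 5 + 4 + 4 + 7 + 1 + 5 + 5 + 2 + 2 = 42 months.
After the first batch: Gamma(7 + 163, 2 + 42) = Gamma(170, 44).
Total count: 0 + 1 + 2 + 1 + 2 + 2 + 3 + 3 = 14.
Total exposure: 8 months.
After the second batch: Gamma(170 + 14, 44 + 8) = Gamma(184, 52).
Predictive mean over a 9-month window = T·E[λ|data] = 9·184/52 = 414/13.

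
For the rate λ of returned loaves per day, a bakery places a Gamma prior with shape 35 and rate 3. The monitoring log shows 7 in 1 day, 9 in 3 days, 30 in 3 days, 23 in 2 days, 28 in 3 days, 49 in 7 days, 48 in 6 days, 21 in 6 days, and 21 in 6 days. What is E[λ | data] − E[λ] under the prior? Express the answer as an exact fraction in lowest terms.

Total count: 7 + 9 + 30 + 23 + 28 + 49 + 48 + 21 + 21 = 236.
Total exposure: 1 + 3 + 3 + 2 + 3 + 7 + 6 + 6 + 6 = 37 days.
Gamma(α, β) with Poisson data over total exposure Σt gives posterior Gamma(α+Σx, β+Σt) = Gamma(271, 40).
Posterior mean = 271/40 = 271/40; prior mean = 35/3 = 35/3. Difference = 271/40 − 35/3 = -587/120.

-587/120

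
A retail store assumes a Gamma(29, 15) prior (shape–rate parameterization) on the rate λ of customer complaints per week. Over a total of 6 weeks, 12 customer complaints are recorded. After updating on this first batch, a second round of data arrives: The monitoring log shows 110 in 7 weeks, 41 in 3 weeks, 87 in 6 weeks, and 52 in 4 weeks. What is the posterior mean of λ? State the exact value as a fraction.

Total count 12 over total exposure 6 weeks.
After the first batch: Gamma(29 + 12, 15 + 6) = Gamma(41, 21).
Total count: 110 + 41 + 87 + 52 = 290.
Total exposure: 7 + 3 + 6 + 4 = 20 weeks.
After the second batch: Gamma(41 + 290, 21 + 20) = Gamma(331, 41).
Posterior mean = α'/β' = 331/41.

331/41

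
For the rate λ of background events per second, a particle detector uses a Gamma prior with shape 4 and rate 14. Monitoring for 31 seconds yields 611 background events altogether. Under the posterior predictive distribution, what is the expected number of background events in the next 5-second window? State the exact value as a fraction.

205/3

Total count 611 over total exposure 31 seconds.
Gamma(α, β) with Poisson data over total exposure Σt gives posterior Gamma(α+Σx, β+Σt) = Gamma(615, 45).
Predictive mean over a 5-second window = T·E[λ|data] = 5·615/45 = 205/3.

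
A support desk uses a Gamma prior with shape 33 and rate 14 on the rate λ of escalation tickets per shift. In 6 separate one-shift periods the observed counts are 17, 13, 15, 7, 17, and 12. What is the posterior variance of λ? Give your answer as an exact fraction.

Total count: 17 + 13 + 15 + 7 + 17 + 12 = 81.
Total exposure: 6 shifts.
Posterior: α' = 33 + 81 = 114, β' = 14 + 6 = 20.
Posterior variance = α'/β'² = 114/400 = 57/200.

57/200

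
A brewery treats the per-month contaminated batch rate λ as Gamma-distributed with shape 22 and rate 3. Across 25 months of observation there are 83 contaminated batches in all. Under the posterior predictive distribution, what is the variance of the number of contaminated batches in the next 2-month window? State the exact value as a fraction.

Total count 83 over total exposure 25 months.
By Gamma–Poisson conjugacy, the posterior is Gamma(α + Σx, β + Σt) = Gamma(22 + 83, 3 + 25) = Gamma(105, 28).
The posterior predictive for a window of length T is Negative Binomial with variance T·α'·(β'+T)/β'² = 2·105·30/784 = 225/28.

225/28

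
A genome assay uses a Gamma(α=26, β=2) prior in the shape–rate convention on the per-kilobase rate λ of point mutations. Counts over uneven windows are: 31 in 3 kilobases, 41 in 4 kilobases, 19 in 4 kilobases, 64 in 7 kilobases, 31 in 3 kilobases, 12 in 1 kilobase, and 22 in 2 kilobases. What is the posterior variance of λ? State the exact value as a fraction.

123/338

Total count: 31 + 41 + 19 + 64 + 31 + 12 + 22 = 220.
Total exposure: 3 + 4 + 4 + 7 + 3 + 1 + 2 = 24 kilobases.
Gamma(α, β) with Poisson data over total exposure Σt gives posterior Gamma(α+Σx, β+Σt) = Gamma(246, 26).
Posterior variance = α'/β'² = 246/676 = 123/338.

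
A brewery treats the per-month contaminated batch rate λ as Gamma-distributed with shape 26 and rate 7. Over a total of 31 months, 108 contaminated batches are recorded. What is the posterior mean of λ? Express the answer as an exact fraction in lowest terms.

Total count 108 over total exposure 31 months.
Gamma(α, β) with Poisson data over total exposure Σt gives posterior Gamma(α+Σx, β+Σt) = Gamma(134, 38).
Posterior mean = α'/β' = 134/38 = 67/19.

67/19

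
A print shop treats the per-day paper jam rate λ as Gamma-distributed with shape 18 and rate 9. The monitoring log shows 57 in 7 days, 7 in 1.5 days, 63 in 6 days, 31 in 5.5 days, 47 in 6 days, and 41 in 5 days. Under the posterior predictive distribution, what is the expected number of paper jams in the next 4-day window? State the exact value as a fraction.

Total count: 57 + 7 + 63 + 31 + 47 + 41 = 246.
Total exposure: 7 + 1.5 + 6 + 5.5 + 6 + 5 = 31 days.
By Gamma–Poisson conjugacy, the posterior is Gamma(α + Σx, β + Σt) = Gamma(18 + 246, 9 + 31) = Gamma(264, 40).
Predictive mean over a 4-day window = T·E[λ|data] = 4·264/40 = 132/5.

132/5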